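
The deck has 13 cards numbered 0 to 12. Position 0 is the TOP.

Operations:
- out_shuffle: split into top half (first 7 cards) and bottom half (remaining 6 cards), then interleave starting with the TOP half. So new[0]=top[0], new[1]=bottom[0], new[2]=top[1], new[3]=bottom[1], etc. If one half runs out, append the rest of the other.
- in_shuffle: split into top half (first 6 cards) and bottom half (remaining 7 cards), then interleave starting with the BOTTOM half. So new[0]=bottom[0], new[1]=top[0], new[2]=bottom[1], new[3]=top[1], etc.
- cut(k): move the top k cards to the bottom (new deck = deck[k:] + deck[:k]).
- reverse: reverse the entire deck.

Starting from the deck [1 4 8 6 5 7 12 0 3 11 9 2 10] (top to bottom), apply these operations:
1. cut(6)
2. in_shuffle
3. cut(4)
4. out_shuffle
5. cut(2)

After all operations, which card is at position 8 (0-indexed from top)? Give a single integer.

After op 1 (cut(6)): [12 0 3 11 9 2 10 1 4 8 6 5 7]
After op 2 (in_shuffle): [10 12 1 0 4 3 8 11 6 9 5 2 7]
After op 3 (cut(4)): [4 3 8 11 6 9 5 2 7 10 12 1 0]
After op 4 (out_shuffle): [4 2 3 7 8 10 11 12 6 1 9 0 5]
After op 5 (cut(2)): [3 7 8 10 11 12 6 1 9 0 5 4 2]
Position 8: card 9.

Answer: 9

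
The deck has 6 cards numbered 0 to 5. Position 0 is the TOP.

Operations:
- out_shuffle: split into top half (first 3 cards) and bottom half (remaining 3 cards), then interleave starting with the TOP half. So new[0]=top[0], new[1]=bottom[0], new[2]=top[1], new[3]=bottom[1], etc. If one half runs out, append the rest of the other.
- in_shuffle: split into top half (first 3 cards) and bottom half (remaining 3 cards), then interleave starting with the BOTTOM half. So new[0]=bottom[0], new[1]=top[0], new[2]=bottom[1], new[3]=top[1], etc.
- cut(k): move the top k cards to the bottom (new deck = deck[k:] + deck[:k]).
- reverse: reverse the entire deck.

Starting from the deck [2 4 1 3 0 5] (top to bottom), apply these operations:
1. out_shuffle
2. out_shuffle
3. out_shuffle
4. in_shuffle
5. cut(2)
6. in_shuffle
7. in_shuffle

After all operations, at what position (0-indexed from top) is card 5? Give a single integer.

Answer: 4

Derivation:
After op 1 (out_shuffle): [2 3 4 0 1 5]
After op 2 (out_shuffle): [2 0 3 1 4 5]
After op 3 (out_shuffle): [2 1 0 4 3 5]
After op 4 (in_shuffle): [4 2 3 1 5 0]
After op 5 (cut(2)): [3 1 5 0 4 2]
After op 6 (in_shuffle): [0 3 4 1 2 5]
After op 7 (in_shuffle): [1 0 2 3 5 4]
Card 5 is at position 4.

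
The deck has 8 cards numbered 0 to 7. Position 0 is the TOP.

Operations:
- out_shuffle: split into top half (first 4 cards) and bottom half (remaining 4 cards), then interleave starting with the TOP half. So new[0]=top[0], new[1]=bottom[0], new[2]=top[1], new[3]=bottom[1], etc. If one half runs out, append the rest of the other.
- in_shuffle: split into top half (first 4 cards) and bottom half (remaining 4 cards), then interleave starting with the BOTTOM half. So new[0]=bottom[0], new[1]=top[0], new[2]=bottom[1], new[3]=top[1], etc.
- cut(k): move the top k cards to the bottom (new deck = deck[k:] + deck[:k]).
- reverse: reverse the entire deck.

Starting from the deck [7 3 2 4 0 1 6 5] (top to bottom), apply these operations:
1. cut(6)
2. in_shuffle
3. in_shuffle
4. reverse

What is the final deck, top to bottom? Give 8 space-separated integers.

After op 1 (cut(6)): [6 5 7 3 2 4 0 1]
After op 2 (in_shuffle): [2 6 4 5 0 7 1 3]
After op 3 (in_shuffle): [0 2 7 6 1 4 3 5]
After op 4 (reverse): [5 3 4 1 6 7 2 0]

Answer: 5 3 4 1 6 7 2 0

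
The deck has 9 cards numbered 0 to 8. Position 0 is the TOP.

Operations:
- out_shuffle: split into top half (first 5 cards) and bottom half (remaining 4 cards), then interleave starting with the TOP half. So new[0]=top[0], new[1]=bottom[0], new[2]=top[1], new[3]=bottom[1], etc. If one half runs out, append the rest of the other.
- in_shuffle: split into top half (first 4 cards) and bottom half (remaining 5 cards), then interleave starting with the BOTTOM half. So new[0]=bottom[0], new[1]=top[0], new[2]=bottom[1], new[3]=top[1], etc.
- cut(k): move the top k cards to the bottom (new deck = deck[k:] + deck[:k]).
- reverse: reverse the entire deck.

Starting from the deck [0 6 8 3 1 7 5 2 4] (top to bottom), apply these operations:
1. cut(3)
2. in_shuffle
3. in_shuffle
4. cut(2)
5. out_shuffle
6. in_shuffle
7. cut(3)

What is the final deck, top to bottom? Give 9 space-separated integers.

After op 1 (cut(3)): [3 1 7 5 2 4 0 6 8]
After op 2 (in_shuffle): [2 3 4 1 0 7 6 5 8]
After op 3 (in_shuffle): [0 2 7 3 6 4 5 1 8]
After op 4 (cut(2)): [7 3 6 4 5 1 8 0 2]
After op 5 (out_shuffle): [7 1 3 8 6 0 4 2 5]
After op 6 (in_shuffle): [6 7 0 1 4 3 2 8 5]
After op 7 (cut(3)): [1 4 3 2 8 5 6 7 0]

Answer: 1 4 3 2 8 5 6 7 0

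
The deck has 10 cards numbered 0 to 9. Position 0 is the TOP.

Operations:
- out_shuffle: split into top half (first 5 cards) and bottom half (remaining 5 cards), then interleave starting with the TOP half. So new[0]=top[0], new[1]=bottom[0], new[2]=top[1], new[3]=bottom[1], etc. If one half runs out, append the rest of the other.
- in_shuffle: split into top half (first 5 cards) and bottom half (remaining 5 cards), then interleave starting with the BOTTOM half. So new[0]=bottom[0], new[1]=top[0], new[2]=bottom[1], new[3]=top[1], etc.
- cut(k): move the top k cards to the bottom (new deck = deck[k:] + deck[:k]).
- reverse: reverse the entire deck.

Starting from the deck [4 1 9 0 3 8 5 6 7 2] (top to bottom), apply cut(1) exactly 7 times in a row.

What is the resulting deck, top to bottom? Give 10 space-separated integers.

After op 1 (cut(1)): [1 9 0 3 8 5 6 7 2 4]
After op 2 (cut(1)): [9 0 3 8 5 6 7 2 4 1]
After op 3 (cut(1)): [0 3 8 5 6 7 2 4 1 9]
After op 4 (cut(1)): [3 8 5 6 7 2 4 1 9 0]
After op 5 (cut(1)): [8 5 6 7 2 4 1 9 0 3]
After op 6 (cut(1)): [5 6 7 2 4 1 9 0 3 8]
After op 7 (cut(1)): [6 7 2 4 1 9 0 3 8 5]

Answer: 6 7 2 4 1 9 0 3 8 5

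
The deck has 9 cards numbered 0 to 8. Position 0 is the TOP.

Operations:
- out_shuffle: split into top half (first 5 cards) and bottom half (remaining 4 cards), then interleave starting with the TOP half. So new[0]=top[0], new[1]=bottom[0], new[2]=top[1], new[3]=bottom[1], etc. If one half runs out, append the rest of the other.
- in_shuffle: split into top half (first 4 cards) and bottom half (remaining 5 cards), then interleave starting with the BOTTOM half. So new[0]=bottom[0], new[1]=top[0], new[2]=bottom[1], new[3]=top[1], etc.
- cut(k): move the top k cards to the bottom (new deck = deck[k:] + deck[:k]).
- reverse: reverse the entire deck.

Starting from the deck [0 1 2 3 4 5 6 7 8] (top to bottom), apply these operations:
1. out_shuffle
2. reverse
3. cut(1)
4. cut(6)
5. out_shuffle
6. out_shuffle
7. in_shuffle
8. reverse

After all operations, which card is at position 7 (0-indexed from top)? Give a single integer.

Answer: 5

Derivation:
After op 1 (out_shuffle): [0 5 1 6 2 7 3 8 4]
After op 2 (reverse): [4 8 3 7 2 6 1 5 0]
After op 3 (cut(1)): [8 3 7 2 6 1 5 0 4]
After op 4 (cut(6)): [5 0 4 8 3 7 2 6 1]
After op 5 (out_shuffle): [5 7 0 2 4 6 8 1 3]
After op 6 (out_shuffle): [5 6 7 8 0 1 2 3 4]
After op 7 (in_shuffle): [0 5 1 6 2 7 3 8 4]
After op 8 (reverse): [4 8 3 7 2 6 1 5 0]
Position 7: card 5.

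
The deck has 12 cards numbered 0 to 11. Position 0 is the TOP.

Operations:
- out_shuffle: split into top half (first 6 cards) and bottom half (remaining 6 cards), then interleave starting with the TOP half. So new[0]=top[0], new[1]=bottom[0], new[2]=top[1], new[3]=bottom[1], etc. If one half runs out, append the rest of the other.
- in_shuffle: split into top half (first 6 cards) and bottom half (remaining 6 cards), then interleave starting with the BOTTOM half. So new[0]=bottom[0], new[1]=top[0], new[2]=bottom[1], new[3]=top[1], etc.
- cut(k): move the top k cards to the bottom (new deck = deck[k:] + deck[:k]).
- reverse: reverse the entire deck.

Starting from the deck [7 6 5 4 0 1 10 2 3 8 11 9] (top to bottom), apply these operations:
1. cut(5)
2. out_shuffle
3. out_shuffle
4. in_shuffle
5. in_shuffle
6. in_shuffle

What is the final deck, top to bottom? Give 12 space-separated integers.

After op 1 (cut(5)): [1 10 2 3 8 11 9 7 6 5 4 0]
After op 2 (out_shuffle): [1 9 10 7 2 6 3 5 8 4 11 0]
After op 3 (out_shuffle): [1 3 9 5 10 8 7 4 2 11 6 0]
After op 4 (in_shuffle): [7 1 4 3 2 9 11 5 6 10 0 8]
After op 5 (in_shuffle): [11 7 5 1 6 4 10 3 0 2 8 9]
After op 6 (in_shuffle): [10 11 3 7 0 5 2 1 8 6 9 4]

Answer: 10 11 3 7 0 5 2 1 8 6 9 4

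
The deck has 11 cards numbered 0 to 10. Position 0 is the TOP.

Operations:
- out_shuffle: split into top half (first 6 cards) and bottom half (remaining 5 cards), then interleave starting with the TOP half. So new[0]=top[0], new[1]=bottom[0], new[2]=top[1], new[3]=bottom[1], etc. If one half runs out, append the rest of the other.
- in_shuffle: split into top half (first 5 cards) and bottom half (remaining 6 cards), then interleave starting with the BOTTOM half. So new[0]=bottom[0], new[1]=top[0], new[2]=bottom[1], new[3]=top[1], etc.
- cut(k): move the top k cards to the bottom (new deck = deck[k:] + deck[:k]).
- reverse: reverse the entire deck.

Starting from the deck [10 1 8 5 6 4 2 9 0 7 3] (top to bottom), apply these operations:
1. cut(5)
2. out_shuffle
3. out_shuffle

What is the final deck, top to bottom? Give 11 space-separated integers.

Answer: 4 0 10 5 2 7 1 6 9 3 8

Derivation:
After op 1 (cut(5)): [4 2 9 0 7 3 10 1 8 5 6]
After op 2 (out_shuffle): [4 10 2 1 9 8 0 5 7 6 3]
After op 3 (out_shuffle): [4 0 10 5 2 7 1 6 9 3 8]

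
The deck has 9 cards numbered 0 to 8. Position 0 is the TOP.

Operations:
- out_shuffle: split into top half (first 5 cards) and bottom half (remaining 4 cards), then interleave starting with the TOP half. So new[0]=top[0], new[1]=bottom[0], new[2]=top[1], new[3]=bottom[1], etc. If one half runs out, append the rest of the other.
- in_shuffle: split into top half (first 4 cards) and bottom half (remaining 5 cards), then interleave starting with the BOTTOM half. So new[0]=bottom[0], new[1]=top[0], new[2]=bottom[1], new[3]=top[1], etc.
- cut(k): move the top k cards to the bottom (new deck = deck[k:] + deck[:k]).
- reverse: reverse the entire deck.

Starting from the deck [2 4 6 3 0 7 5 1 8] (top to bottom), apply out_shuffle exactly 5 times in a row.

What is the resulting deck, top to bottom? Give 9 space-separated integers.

After op 1 (out_shuffle): [2 7 4 5 6 1 3 8 0]
After op 2 (out_shuffle): [2 1 7 3 4 8 5 0 6]
After op 3 (out_shuffle): [2 8 1 5 7 0 3 6 4]
After op 4 (out_shuffle): [2 0 8 3 1 6 5 4 7]
After op 5 (out_shuffle): [2 6 0 5 8 4 3 7 1]

Answer: 2 6 0 5 8 4 3 7 1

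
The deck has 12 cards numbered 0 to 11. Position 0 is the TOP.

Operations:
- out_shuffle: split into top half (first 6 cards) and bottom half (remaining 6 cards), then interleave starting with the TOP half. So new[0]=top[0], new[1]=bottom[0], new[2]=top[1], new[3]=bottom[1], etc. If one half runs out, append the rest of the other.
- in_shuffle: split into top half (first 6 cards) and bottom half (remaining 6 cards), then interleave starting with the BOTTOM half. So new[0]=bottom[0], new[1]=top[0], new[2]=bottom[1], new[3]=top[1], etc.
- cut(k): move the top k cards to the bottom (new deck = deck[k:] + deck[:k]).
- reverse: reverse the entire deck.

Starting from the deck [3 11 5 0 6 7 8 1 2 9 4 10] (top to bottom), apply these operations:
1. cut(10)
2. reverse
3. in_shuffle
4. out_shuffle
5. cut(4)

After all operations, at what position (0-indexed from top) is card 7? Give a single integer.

Answer: 3

Derivation:
After op 1 (cut(10)): [4 10 3 11 5 0 6 7 8 1 2 9]
After op 2 (reverse): [9 2 1 8 7 6 0 5 11 3 10 4]
After op 3 (in_shuffle): [0 9 5 2 11 1 3 8 10 7 4 6]
After op 4 (out_shuffle): [0 3 9 8 5 10 2 7 11 4 1 6]
After op 5 (cut(4)): [5 10 2 7 11 4 1 6 0 3 9 8]
Card 7 is at position 3.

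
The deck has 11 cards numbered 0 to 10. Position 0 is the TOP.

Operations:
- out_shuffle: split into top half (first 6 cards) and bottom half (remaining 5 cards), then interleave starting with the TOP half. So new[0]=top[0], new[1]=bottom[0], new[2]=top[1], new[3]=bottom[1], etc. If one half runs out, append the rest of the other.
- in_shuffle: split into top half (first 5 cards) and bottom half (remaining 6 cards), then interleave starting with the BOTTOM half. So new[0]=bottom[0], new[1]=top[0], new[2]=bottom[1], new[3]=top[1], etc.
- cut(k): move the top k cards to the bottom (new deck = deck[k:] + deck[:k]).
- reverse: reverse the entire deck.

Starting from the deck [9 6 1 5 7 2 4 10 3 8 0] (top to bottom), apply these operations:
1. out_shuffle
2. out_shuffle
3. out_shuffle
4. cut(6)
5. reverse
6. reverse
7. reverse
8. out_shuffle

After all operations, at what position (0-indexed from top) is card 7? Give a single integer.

Answer: 1

Derivation:
After op 1 (out_shuffle): [9 4 6 10 1 3 5 8 7 0 2]
After op 2 (out_shuffle): [9 5 4 8 6 7 10 0 1 2 3]
After op 3 (out_shuffle): [9 10 5 0 4 1 8 2 6 3 7]
After op 4 (cut(6)): [8 2 6 3 7 9 10 5 0 4 1]
After op 5 (reverse): [1 4 0 5 10 9 7 3 6 2 8]
After op 6 (reverse): [8 2 6 3 7 9 10 5 0 4 1]
After op 7 (reverse): [1 4 0 5 10 9 7 3 6 2 8]
After op 8 (out_shuffle): [1 7 4 3 0 6 5 2 10 8 9]
Card 7 is at position 1.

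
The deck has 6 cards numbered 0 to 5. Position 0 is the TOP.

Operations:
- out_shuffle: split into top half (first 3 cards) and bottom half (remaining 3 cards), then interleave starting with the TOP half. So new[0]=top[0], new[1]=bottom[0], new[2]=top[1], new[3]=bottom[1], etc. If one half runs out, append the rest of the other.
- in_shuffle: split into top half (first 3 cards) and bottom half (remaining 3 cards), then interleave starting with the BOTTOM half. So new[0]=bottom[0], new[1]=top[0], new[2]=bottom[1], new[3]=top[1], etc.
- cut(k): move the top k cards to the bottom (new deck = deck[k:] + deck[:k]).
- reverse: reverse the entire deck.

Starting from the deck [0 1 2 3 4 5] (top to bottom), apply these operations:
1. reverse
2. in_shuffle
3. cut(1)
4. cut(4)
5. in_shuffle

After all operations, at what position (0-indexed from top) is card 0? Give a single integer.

Answer: 4

Derivation:
After op 1 (reverse): [5 4 3 2 1 0]
After op 2 (in_shuffle): [2 5 1 4 0 3]
After op 3 (cut(1)): [5 1 4 0 3 2]
After op 4 (cut(4)): [3 2 5 1 4 0]
After op 5 (in_shuffle): [1 3 4 2 0 5]
Card 0 is at position 4.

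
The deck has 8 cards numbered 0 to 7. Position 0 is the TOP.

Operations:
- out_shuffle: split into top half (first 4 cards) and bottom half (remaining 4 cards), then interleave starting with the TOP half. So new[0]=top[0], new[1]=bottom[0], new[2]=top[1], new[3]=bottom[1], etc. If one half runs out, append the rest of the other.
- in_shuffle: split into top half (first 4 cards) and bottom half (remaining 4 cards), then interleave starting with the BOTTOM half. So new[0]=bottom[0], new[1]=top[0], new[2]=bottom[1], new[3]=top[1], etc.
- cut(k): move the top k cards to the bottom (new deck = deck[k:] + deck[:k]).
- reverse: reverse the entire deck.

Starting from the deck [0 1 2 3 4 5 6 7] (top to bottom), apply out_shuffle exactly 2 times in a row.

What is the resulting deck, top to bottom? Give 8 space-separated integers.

After op 1 (out_shuffle): [0 4 1 5 2 6 3 7]
After op 2 (out_shuffle): [0 2 4 6 1 3 5 7]

Answer: 0 2 4 6 1 3 5 7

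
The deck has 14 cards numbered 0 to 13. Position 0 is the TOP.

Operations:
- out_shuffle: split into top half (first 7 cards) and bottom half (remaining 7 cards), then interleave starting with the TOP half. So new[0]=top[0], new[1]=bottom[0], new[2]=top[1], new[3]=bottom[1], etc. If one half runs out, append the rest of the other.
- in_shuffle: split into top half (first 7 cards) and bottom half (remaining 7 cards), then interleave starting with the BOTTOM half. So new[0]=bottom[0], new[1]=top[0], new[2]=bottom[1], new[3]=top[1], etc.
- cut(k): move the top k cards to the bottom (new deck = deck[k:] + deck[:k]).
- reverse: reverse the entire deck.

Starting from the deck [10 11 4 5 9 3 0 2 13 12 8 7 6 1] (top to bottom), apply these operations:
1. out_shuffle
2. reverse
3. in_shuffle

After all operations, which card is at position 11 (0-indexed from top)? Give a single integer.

After op 1 (out_shuffle): [10 2 11 13 4 12 5 8 9 7 3 6 0 1]
After op 2 (reverse): [1 0 6 3 7 9 8 5 12 4 13 11 2 10]
After op 3 (in_shuffle): [5 1 12 0 4 6 13 3 11 7 2 9 10 8]
Position 11: card 9.

Answer: 9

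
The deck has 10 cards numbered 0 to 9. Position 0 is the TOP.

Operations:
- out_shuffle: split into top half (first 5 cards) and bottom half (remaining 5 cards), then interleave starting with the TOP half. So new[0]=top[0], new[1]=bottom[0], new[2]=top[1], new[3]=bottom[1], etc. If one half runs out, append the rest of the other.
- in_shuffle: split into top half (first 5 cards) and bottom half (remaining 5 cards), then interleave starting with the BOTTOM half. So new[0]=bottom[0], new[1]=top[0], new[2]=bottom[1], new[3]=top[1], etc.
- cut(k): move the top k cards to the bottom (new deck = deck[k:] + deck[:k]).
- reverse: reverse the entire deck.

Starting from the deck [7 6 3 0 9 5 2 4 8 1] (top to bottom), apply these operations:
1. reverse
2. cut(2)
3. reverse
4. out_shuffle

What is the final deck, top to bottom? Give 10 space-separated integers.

After op 1 (reverse): [1 8 4 2 5 9 0 3 6 7]
After op 2 (cut(2)): [4 2 5 9 0 3 6 7 1 8]
After op 3 (reverse): [8 1 7 6 3 0 9 5 2 4]
After op 4 (out_shuffle): [8 0 1 9 7 5 6 2 3 4]

Answer: 8 0 1 9 7 5 6 2 3 4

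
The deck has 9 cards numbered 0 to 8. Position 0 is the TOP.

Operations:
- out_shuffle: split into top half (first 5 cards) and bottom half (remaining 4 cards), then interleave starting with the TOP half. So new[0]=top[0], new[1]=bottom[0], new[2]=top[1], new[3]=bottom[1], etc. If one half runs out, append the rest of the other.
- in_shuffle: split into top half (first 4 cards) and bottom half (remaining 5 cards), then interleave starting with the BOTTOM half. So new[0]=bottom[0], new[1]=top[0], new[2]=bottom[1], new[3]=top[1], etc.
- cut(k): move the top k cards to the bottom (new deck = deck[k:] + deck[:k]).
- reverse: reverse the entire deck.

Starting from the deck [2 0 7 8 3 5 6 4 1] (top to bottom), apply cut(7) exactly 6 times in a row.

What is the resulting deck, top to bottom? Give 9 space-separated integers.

Answer: 6 4 1 2 0 7 8 3 5

Derivation:
After op 1 (cut(7)): [4 1 2 0 7 8 3 5 6]
After op 2 (cut(7)): [5 6 4 1 2 0 7 8 3]
After op 3 (cut(7)): [8 3 5 6 4 1 2 0 7]
After op 4 (cut(7)): [0 7 8 3 5 6 4 1 2]
After op 5 (cut(7)): [1 2 0 7 8 3 5 6 4]
After op 6 (cut(7)): [6 4 1 2 0 7 8 3 5]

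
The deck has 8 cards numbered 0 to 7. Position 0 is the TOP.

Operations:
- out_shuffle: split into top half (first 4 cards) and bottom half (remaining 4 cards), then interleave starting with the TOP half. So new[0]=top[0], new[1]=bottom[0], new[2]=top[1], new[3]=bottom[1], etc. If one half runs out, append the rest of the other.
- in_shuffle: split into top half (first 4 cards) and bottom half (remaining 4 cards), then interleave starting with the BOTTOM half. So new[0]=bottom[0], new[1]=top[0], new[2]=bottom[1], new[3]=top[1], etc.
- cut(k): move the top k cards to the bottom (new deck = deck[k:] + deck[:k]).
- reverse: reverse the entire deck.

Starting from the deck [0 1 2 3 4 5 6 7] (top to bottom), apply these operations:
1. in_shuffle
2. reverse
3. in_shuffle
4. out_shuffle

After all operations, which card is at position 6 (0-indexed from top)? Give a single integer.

After op 1 (in_shuffle): [4 0 5 1 6 2 7 3]
After op 2 (reverse): [3 7 2 6 1 5 0 4]
After op 3 (in_shuffle): [1 3 5 7 0 2 4 6]
After op 4 (out_shuffle): [1 0 3 2 5 4 7 6]
Position 6: card 7.

Answer: 7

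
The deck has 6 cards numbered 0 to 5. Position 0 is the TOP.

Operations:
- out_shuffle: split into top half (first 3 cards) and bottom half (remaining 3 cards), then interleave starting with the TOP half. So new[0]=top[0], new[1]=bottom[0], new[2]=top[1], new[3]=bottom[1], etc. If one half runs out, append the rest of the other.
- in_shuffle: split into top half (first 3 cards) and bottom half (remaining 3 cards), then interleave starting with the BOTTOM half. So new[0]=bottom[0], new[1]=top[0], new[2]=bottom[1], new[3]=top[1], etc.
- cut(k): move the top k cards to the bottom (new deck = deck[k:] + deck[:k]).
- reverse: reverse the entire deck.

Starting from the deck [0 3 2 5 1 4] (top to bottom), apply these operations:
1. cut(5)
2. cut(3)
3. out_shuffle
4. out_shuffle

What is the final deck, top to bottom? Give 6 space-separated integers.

Answer: 2 0 4 1 5 3

Derivation:
After op 1 (cut(5)): [4 0 3 2 5 1]
After op 2 (cut(3)): [2 5 1 4 0 3]
After op 3 (out_shuffle): [2 4 5 0 1 3]
After op 4 (out_shuffle): [2 0 4 1 5 3]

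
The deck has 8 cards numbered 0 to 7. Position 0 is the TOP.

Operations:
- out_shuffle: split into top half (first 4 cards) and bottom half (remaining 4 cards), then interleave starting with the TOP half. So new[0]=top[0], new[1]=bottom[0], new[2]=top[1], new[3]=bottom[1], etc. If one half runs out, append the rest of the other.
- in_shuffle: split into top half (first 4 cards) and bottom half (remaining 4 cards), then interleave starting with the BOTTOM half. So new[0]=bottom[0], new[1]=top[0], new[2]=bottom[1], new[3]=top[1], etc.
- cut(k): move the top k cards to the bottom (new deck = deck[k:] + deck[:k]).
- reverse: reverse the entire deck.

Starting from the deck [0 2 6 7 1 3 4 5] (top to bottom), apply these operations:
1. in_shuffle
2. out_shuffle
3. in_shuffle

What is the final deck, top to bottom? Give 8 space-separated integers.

After op 1 (in_shuffle): [1 0 3 2 4 6 5 7]
After op 2 (out_shuffle): [1 4 0 6 3 5 2 7]
After op 3 (in_shuffle): [3 1 5 4 2 0 7 6]

Answer: 3 1 5 4 2 0 7 6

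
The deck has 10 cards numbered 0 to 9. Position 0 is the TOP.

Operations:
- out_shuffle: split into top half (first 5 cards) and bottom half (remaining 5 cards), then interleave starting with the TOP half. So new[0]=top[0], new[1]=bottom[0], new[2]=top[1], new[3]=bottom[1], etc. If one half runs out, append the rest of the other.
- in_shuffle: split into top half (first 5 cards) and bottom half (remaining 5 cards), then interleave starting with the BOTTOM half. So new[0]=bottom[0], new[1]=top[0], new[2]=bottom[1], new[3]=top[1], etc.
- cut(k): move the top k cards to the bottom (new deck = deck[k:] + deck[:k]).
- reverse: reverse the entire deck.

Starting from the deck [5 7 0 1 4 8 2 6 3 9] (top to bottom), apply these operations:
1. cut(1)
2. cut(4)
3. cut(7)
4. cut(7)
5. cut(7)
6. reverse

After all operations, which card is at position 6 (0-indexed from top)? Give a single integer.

After op 1 (cut(1)): [7 0 1 4 8 2 6 3 9 5]
After op 2 (cut(4)): [8 2 6 3 9 5 7 0 1 4]
After op 3 (cut(7)): [0 1 4 8 2 6 3 9 5 7]
After op 4 (cut(7)): [9 5 7 0 1 4 8 2 6 3]
After op 5 (cut(7)): [2 6 3 9 5 7 0 1 4 8]
After op 6 (reverse): [8 4 1 0 7 5 9 3 6 2]
Position 6: card 9.

Answer: 9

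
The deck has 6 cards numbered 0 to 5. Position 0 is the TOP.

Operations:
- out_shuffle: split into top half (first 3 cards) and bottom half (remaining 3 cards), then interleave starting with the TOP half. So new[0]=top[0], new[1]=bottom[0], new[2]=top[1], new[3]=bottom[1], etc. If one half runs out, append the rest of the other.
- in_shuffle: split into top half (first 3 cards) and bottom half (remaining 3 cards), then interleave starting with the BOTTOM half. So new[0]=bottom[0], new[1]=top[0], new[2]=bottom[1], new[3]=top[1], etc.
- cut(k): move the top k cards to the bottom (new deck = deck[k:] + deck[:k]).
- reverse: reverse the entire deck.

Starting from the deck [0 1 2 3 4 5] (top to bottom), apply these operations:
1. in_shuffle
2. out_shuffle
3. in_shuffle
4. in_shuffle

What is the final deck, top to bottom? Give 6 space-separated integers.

After op 1 (in_shuffle): [3 0 4 1 5 2]
After op 2 (out_shuffle): [3 1 0 5 4 2]
After op 3 (in_shuffle): [5 3 4 1 2 0]
After op 4 (in_shuffle): [1 5 2 3 0 4]

Answer: 1 5 2 3 0 4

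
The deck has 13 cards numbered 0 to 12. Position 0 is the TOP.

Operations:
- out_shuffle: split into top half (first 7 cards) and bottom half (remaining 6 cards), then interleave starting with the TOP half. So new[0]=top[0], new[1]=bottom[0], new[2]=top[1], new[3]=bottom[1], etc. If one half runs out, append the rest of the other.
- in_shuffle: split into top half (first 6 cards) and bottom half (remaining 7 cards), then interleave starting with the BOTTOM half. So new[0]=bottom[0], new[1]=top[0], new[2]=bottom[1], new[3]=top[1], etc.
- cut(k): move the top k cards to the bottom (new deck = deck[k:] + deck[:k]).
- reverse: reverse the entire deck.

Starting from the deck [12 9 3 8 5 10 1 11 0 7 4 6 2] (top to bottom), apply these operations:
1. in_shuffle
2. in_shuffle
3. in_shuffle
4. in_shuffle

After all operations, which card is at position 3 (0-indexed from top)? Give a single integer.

After op 1 (in_shuffle): [1 12 11 9 0 3 7 8 4 5 6 10 2]
After op 2 (in_shuffle): [7 1 8 12 4 11 5 9 6 0 10 3 2]
After op 3 (in_shuffle): [5 7 9 1 6 8 0 12 10 4 3 11 2]
After op 4 (in_shuffle): [0 5 12 7 10 9 4 1 3 6 11 8 2]
Position 3: card 7.

Answer: 7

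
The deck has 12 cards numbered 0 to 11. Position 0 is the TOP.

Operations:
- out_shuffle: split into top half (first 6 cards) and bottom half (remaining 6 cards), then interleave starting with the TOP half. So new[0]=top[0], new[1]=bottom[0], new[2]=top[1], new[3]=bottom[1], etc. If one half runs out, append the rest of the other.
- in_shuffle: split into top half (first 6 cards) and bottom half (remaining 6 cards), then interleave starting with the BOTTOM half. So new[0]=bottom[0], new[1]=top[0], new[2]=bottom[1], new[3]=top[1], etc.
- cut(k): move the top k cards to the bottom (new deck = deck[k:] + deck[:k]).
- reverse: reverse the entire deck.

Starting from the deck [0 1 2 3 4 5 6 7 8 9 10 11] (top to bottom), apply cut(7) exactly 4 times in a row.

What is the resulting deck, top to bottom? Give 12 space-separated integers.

After op 1 (cut(7)): [7 8 9 10 11 0 1 2 3 4 5 6]
After op 2 (cut(7)): [2 3 4 5 6 7 8 9 10 11 0 1]
After op 3 (cut(7)): [9 10 11 0 1 2 3 4 5 6 7 8]
After op 4 (cut(7)): [4 5 6 7 8 9 10 11 0 1 2 3]

Answer: 4 5 6 7 8 9 10 11 0 1 2 3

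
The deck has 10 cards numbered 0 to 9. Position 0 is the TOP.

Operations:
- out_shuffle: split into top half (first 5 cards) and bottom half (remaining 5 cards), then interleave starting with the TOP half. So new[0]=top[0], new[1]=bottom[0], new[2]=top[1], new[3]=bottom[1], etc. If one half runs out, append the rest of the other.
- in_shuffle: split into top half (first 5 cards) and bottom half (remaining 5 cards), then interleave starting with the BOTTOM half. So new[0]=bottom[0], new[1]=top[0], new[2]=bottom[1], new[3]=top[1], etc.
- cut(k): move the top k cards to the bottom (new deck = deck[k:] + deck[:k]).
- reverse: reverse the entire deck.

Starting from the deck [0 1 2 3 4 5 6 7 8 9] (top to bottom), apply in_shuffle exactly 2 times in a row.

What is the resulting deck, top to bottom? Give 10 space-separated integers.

Answer: 2 5 8 0 3 6 9 1 4 7

Derivation:
After op 1 (in_shuffle): [5 0 6 1 7 2 8 3 9 4]
After op 2 (in_shuffle): [2 5 8 0 3 6 9 1 4 7]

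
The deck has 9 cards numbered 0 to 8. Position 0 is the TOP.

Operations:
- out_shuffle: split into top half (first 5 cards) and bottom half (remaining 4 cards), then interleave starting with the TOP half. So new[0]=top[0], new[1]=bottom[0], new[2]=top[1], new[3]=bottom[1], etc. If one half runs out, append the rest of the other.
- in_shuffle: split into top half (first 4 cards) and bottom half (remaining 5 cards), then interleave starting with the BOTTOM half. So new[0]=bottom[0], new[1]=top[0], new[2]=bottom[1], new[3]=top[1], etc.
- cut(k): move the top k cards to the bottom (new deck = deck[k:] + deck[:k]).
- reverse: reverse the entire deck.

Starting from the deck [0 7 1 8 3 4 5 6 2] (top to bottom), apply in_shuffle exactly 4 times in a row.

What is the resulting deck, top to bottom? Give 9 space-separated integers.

After op 1 (in_shuffle): [3 0 4 7 5 1 6 8 2]
After op 2 (in_shuffle): [5 3 1 0 6 4 8 7 2]
After op 3 (in_shuffle): [6 5 4 3 8 1 7 0 2]
After op 4 (in_shuffle): [8 6 1 5 7 4 0 3 2]

Answer: 8 6 1 5 7 4 0 3 2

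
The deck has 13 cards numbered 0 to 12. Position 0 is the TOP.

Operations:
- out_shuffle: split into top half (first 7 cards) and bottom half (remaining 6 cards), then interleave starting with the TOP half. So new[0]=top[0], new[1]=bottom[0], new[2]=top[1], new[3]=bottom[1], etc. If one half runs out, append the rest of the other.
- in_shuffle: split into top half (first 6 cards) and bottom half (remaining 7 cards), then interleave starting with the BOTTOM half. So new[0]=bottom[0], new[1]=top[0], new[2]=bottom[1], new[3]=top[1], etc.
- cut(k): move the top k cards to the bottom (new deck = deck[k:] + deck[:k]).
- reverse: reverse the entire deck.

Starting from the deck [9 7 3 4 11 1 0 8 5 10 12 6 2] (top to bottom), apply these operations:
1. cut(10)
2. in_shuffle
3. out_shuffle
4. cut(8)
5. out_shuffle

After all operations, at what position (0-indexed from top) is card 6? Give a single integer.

Answer: 9

Derivation:
After op 1 (cut(10)): [12 6 2 9 7 3 4 11 1 0 8 5 10]
After op 2 (in_shuffle): [4 12 11 6 1 2 0 9 8 7 5 3 10]
After op 3 (out_shuffle): [4 9 12 8 11 7 6 5 1 3 2 10 0]
After op 4 (cut(8)): [1 3 2 10 0 4 9 12 8 11 7 6 5]
After op 5 (out_shuffle): [1 12 3 8 2 11 10 7 0 6 4 5 9]
Card 6 is at position 9.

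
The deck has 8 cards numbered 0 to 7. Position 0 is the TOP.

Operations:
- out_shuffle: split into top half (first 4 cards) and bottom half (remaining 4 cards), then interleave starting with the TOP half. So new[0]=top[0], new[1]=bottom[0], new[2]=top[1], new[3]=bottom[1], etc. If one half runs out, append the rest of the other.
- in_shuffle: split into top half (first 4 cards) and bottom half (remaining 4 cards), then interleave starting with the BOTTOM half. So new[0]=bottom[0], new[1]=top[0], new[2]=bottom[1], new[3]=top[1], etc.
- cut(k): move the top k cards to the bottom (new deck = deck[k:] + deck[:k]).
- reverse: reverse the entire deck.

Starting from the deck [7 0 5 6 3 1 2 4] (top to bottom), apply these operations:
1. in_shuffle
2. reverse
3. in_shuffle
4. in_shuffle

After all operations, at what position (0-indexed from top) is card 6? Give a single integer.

Answer: 3

Derivation:
After op 1 (in_shuffle): [3 7 1 0 2 5 4 6]
After op 2 (reverse): [6 4 5 2 0 1 7 3]
After op 3 (in_shuffle): [0 6 1 4 7 5 3 2]
After op 4 (in_shuffle): [7 0 5 6 3 1 2 4]
Card 6 is at position 3.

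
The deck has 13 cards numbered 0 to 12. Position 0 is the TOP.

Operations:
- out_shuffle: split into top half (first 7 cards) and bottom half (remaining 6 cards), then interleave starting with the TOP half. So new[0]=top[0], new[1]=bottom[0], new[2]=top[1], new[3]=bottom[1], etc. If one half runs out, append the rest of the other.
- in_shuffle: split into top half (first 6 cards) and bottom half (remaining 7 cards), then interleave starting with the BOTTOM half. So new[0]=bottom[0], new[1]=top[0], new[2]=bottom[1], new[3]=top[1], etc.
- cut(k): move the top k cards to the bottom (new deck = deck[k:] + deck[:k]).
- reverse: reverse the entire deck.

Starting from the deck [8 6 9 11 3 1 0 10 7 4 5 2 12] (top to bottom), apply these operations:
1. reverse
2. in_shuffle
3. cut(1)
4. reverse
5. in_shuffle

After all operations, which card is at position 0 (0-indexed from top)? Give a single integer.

After op 1 (reverse): [12 2 5 4 7 10 0 1 3 11 9 6 8]
After op 2 (in_shuffle): [0 12 1 2 3 5 11 4 9 7 6 10 8]
After op 3 (cut(1)): [12 1 2 3 5 11 4 9 7 6 10 8 0]
After op 4 (reverse): [0 8 10 6 7 9 4 11 5 3 2 1 12]
After op 5 (in_shuffle): [4 0 11 8 5 10 3 6 2 7 1 9 12]
Position 0: card 4.

Answer: 4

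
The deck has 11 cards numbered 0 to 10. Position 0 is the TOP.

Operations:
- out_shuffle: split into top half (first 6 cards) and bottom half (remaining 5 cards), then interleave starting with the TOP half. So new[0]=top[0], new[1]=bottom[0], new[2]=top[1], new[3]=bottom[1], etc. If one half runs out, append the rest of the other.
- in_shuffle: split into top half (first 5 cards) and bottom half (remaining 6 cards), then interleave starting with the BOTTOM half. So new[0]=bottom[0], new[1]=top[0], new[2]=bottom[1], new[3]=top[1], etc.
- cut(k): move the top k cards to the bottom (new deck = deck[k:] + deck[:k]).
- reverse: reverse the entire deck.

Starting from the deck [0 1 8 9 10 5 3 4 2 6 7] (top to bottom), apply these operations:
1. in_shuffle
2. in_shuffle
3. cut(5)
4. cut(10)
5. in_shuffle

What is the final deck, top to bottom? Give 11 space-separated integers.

After op 1 (in_shuffle): [5 0 3 1 4 8 2 9 6 10 7]
After op 2 (in_shuffle): [8 5 2 0 9 3 6 1 10 4 7]
After op 3 (cut(5)): [3 6 1 10 4 7 8 5 2 0 9]
After op 4 (cut(10)): [9 3 6 1 10 4 7 8 5 2 0]
After op 5 (in_shuffle): [4 9 7 3 8 6 5 1 2 10 0]

Answer: 4 9 7 3 8 6 5 1 2 10 0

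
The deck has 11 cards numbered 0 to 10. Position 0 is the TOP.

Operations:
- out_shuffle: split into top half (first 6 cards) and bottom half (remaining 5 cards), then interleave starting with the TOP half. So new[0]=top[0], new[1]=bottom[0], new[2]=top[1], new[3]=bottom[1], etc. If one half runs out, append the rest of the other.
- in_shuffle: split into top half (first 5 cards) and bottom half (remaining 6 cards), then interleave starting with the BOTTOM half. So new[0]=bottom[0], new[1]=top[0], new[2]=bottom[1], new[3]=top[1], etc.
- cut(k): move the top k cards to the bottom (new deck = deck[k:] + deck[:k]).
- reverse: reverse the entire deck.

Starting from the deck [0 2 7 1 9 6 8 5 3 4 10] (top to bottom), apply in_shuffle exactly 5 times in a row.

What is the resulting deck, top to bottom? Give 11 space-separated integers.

After op 1 (in_shuffle): [6 0 8 2 5 7 3 1 4 9 10]
After op 2 (in_shuffle): [7 6 3 0 1 8 4 2 9 5 10]
After op 3 (in_shuffle): [8 7 4 6 2 3 9 0 5 1 10]
After op 4 (in_shuffle): [3 8 9 7 0 4 5 6 1 2 10]
After op 5 (in_shuffle): [4 3 5 8 6 9 1 7 2 0 10]

Answer: 4 3 5 8 6 9 1 7 2 0 10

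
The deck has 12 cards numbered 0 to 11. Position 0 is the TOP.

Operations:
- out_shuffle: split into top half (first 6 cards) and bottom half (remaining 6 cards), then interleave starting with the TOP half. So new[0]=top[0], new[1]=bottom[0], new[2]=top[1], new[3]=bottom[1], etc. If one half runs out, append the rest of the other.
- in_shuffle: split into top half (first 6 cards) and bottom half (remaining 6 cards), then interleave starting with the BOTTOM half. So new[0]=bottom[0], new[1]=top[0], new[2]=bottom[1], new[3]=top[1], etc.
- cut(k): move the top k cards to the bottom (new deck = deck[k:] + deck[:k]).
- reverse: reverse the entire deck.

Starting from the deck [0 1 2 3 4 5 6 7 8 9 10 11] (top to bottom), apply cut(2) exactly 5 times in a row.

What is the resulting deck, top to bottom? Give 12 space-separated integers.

After op 1 (cut(2)): [2 3 4 5 6 7 8 9 10 11 0 1]
After op 2 (cut(2)): [4 5 6 7 8 9 10 11 0 1 2 3]
After op 3 (cut(2)): [6 7 8 9 10 11 0 1 2 3 4 5]
After op 4 (cut(2)): [8 9 10 11 0 1 2 3 4 5 6 7]
After op 5 (cut(2)): [10 11 0 1 2 3 4 5 6 7 8 9]

Answer: 10 11 0 1 2 3 4 5 6 7 8 9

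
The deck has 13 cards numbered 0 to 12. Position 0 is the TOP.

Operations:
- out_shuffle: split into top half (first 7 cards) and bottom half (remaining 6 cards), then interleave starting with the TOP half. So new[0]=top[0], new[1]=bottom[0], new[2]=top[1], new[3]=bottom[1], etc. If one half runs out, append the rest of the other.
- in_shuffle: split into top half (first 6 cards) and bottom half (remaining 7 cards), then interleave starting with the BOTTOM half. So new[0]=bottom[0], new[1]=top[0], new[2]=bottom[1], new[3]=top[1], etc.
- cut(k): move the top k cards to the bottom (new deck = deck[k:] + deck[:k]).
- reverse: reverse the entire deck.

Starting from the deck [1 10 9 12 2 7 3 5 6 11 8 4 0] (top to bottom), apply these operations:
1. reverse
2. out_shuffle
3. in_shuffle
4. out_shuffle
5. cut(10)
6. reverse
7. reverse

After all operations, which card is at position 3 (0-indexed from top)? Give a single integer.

After op 1 (reverse): [0 4 8 11 6 5 3 7 2 12 9 10 1]
After op 2 (out_shuffle): [0 7 4 2 8 12 11 9 6 10 5 1 3]
After op 3 (in_shuffle): [11 0 9 7 6 4 10 2 5 8 1 12 3]
After op 4 (out_shuffle): [11 2 0 5 9 8 7 1 6 12 4 3 10]
After op 5 (cut(10)): [4 3 10 11 2 0 5 9 8 7 1 6 12]
After op 6 (reverse): [12 6 1 7 8 9 5 0 2 11 10 3 4]
After op 7 (reverse): [4 3 10 11 2 0 5 9 8 7 1 6 12]
Position 3: card 11.

Answer: 11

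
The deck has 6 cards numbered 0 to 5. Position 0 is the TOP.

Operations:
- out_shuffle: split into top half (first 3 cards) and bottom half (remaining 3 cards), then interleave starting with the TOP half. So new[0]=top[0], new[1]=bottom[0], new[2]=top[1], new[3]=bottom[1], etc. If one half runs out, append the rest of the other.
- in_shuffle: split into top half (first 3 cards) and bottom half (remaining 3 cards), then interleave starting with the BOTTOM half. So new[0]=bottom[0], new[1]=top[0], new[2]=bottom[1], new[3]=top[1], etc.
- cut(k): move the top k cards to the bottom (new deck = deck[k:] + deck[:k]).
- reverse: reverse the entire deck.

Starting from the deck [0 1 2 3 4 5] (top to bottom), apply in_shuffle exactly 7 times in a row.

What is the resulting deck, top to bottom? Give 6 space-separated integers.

Answer: 3 0 4 1 5 2

Derivation:
After op 1 (in_shuffle): [3 0 4 1 5 2]
After op 2 (in_shuffle): [1 3 5 0 2 4]
After op 3 (in_shuffle): [0 1 2 3 4 5]
After op 4 (in_shuffle): [3 0 4 1 5 2]
After op 5 (in_shuffle): [1 3 5 0 2 4]
After op 6 (in_shuffle): [0 1 2 3 4 5]
After op 7 (in_shuffle): [3 0 4 1 5 2]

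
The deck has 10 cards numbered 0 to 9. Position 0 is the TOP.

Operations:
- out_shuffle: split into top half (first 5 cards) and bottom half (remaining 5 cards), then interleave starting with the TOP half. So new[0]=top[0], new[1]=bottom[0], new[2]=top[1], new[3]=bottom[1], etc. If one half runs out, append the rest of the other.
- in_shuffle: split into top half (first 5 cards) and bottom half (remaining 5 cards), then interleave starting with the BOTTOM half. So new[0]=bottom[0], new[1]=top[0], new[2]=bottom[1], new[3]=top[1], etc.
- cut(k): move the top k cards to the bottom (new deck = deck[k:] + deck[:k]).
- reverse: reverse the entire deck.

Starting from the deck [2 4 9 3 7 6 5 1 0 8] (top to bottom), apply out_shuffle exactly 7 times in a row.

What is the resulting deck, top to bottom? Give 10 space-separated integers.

After op 1 (out_shuffle): [2 6 4 5 9 1 3 0 7 8]
After op 2 (out_shuffle): [2 1 6 3 4 0 5 7 9 8]
After op 3 (out_shuffle): [2 0 1 5 6 7 3 9 4 8]
After op 4 (out_shuffle): [2 7 0 3 1 9 5 4 6 8]
After op 5 (out_shuffle): [2 9 7 5 0 4 3 6 1 8]
After op 6 (out_shuffle): [2 4 9 3 7 6 5 1 0 8]
After op 7 (out_shuffle): [2 6 4 5 9 1 3 0 7 8]

Answer: 2 6 4 5 9 1 3 0 7 8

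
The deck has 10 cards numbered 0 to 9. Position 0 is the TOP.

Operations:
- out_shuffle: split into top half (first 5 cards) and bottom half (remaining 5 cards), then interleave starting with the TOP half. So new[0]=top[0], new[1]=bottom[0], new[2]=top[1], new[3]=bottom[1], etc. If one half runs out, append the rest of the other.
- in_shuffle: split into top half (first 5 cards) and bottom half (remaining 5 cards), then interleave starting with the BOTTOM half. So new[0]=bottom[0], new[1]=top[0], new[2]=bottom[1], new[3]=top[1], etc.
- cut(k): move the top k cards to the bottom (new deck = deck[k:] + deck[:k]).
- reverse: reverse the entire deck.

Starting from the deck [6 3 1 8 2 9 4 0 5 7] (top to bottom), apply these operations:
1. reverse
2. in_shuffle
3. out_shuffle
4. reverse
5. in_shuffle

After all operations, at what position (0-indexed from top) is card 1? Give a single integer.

After op 1 (reverse): [7 5 0 4 9 2 8 1 3 6]
After op 2 (in_shuffle): [2 7 8 5 1 0 3 4 6 9]
After op 3 (out_shuffle): [2 0 7 3 8 4 5 6 1 9]
After op 4 (reverse): [9 1 6 5 4 8 3 7 0 2]
After op 5 (in_shuffle): [8 9 3 1 7 6 0 5 2 4]
Card 1 is at position 3.

Answer: 3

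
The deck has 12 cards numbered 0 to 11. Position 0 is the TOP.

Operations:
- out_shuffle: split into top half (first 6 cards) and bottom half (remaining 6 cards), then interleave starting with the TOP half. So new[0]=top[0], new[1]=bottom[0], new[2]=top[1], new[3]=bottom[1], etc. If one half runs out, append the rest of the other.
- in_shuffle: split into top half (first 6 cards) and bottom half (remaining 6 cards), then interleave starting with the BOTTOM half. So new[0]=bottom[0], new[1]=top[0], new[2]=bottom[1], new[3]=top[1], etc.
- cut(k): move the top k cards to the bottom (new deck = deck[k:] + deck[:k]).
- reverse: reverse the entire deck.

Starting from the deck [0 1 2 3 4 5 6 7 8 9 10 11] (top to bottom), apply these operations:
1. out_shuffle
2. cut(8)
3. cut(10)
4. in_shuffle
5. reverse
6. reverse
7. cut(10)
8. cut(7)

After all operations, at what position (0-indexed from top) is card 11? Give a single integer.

After op 1 (out_shuffle): [0 6 1 7 2 8 3 9 4 10 5 11]
After op 2 (cut(8)): [4 10 5 11 0 6 1 7 2 8 3 9]
After op 3 (cut(10)): [3 9 4 10 5 11 0 6 1 7 2 8]
After op 4 (in_shuffle): [0 3 6 9 1 4 7 10 2 5 8 11]
After op 5 (reverse): [11 8 5 2 10 7 4 1 9 6 3 0]
After op 6 (reverse): [0 3 6 9 1 4 7 10 2 5 8 11]
After op 7 (cut(10)): [8 11 0 3 6 9 1 4 7 10 2 5]
After op 8 (cut(7)): [4 7 10 2 5 8 11 0 3 6 9 1]
Card 11 is at position 6.

Answer: 6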